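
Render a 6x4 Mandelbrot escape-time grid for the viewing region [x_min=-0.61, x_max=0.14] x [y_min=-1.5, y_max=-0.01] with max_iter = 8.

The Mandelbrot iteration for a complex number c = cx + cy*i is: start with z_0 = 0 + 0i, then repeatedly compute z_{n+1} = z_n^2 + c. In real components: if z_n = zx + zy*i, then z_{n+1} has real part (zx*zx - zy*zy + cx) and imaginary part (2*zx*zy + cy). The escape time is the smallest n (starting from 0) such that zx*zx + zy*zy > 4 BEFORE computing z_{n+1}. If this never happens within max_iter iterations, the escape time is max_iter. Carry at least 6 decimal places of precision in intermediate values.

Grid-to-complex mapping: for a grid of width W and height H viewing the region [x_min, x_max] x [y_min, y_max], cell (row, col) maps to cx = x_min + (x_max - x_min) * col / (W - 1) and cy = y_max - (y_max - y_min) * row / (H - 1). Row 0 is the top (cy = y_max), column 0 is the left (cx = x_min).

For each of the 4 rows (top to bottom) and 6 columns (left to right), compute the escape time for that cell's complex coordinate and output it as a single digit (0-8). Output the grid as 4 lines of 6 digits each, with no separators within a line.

Answer: 888888
888888
445884
222222

Derivation:
(row=0, col=0): c = -0.6100 + -0.0100i → escape time 8
(row=0, col=1): c = -0.4600 + -0.0100i → escape time 8
(row=0, col=2): c = -0.3100 + -0.0100i → escape time 8
(row=0, col=3): c = -0.1600 + -0.0100i → escape time 8
(row=0, col=4): c = -0.0100 + -0.0100i → escape time 8
(row=0, col=5): c = 0.1400 + -0.0100i → escape time 8
(row=1, col=0): c = -0.6100 + -0.5067i → escape time 8
(row=1, col=1): c = -0.4600 + -0.5067i → escape time 8
(row=1, col=2): c = -0.3100 + -0.5067i → escape time 8
(row=1, col=3): c = -0.1600 + -0.5067i → escape time 8
(row=1, col=4): c = -0.0100 + -0.5067i → escape time 8
(row=1, col=5): c = 0.1400 + -0.5067i → escape time 8
(row=2, col=0): c = -0.6100 + -1.0033i → escape time 4
(row=2, col=1): c = -0.4600 + -1.0033i → escape time 4
(row=2, col=2): c = -0.3100 + -1.0033i → escape time 5
(row=2, col=3): c = -0.1600 + -1.0033i → escape time 8
(row=2, col=4): c = -0.0100 + -1.0033i → escape time 8
(row=2, col=5): c = 0.1400 + -1.0033i → escape time 4
(row=3, col=0): c = -0.6100 + -1.5000i → escape time 2
(row=3, col=1): c = -0.4600 + -1.5000i → escape time 2
(row=3, col=2): c = -0.3100 + -1.5000i → escape time 2
(row=3, col=3): c = -0.1600 + -1.5000i → escape time 2
(row=3, col=4): c = -0.0100 + -1.5000i → escape time 2
(row=3, col=5): c = 0.1400 + -1.5000i → escape time 2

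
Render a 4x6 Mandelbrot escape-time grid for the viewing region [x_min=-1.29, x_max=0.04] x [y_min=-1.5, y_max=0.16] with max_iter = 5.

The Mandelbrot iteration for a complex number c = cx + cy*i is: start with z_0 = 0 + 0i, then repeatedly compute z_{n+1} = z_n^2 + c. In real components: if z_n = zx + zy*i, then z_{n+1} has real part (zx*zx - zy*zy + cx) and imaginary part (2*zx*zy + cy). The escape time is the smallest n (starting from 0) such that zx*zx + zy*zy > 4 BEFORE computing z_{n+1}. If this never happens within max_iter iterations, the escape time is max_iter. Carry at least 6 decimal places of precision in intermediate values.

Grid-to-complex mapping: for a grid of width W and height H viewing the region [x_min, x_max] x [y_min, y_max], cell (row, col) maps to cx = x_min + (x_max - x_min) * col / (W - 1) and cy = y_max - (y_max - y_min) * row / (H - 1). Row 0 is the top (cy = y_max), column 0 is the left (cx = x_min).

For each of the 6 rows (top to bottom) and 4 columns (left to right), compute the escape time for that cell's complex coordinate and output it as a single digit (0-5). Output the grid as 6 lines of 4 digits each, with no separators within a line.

Answer: 5555
5555
4555
3455
2333
2222

Derivation:
(row=0, col=0): c = -1.2900 + 0.1600i → escape time 5
(row=0, col=1): c = -0.8467 + 0.1600i → escape time 5
(row=0, col=2): c = -0.4033 + 0.1600i → escape time 5
(row=0, col=3): c = 0.0400 + 0.1600i → escape time 5
(row=1, col=0): c = -1.2900 + -0.1720i → escape time 5
(row=1, col=1): c = -0.8467 + -0.1720i → escape time 5
(row=1, col=2): c = -0.4033 + -0.1720i → escape time 5
(row=1, col=3): c = 0.0400 + -0.1720i → escape time 5
(row=2, col=0): c = -1.2900 + -0.5040i → escape time 4
(row=2, col=1): c = -0.8467 + -0.5040i → escape time 5
(row=2, col=2): c = -0.4033 + -0.5040i → escape time 5
(row=2, col=3): c = 0.0400 + -0.5040i → escape time 5
(row=3, col=0): c = -1.2900 + -0.8360i → escape time 3
(row=3, col=1): c = -0.8467 + -0.8360i → escape time 4
(row=3, col=2): c = -0.4033 + -0.8360i → escape time 5
(row=3, col=3): c = 0.0400 + -0.8360i → escape time 5
(row=4, col=0): c = -1.2900 + -1.1680i → escape time 2
(row=4, col=1): c = -0.8467 + -1.1680i → escape time 3
(row=4, col=2): c = -0.4033 + -1.1680i → escape time 3
(row=4, col=3): c = 0.0400 + -1.1680i → escape time 3
(row=5, col=0): c = -1.2900 + -1.5000i → escape time 2
(row=5, col=1): c = -0.8467 + -1.5000i → escape time 2
(row=5, col=2): c = -0.4033 + -1.5000i → escape time 2
(row=5, col=3): c = 0.0400 + -1.5000i → escape time 2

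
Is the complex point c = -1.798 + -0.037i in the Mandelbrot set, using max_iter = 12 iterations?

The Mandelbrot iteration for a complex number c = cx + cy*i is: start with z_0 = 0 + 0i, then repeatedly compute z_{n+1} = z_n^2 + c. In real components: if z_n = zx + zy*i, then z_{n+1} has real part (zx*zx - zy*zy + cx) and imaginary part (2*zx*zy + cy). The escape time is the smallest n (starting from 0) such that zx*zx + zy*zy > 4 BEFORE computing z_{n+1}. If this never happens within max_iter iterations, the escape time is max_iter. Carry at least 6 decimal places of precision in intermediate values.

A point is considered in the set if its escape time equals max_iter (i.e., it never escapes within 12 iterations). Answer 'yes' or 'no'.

z_0 = 0 + 0i, c = -1.7980 + -0.0370i
Iter 1: z = -1.7980 + -0.0370i, |z|^2 = 3.2342
Iter 2: z = 1.4334 + 0.0961i, |z|^2 = 2.0640
Iter 3: z = 0.2475 + 0.2384i, |z|^2 = 0.1181
Iter 4: z = -1.7936 + 0.0810i, |z|^2 = 3.2234
Iter 5: z = 1.4123 + -0.3275i, |z|^2 = 2.1019
Iter 6: z = 0.0893 + -0.9622i, |z|^2 = 0.9338
Iter 7: z = -2.7158 + -0.2088i, |z|^2 = 7.4193
Escaped at iteration 7

Answer: no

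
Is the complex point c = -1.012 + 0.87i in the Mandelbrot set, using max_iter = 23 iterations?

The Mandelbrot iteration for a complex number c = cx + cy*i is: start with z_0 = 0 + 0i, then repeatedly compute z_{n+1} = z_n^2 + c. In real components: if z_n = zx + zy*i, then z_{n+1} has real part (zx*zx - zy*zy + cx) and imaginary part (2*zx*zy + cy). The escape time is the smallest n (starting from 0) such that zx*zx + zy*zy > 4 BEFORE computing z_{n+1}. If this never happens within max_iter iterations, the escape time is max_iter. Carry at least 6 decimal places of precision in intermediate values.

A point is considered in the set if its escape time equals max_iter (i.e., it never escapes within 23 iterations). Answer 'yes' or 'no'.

Answer: no

Derivation:
z_0 = 0 + 0i, c = -1.0120 + 0.8700i
Iter 1: z = -1.0120 + 0.8700i, |z|^2 = 1.7810
Iter 2: z = -0.7448 + -0.8909i, |z|^2 = 1.3483
Iter 3: z = -1.2510 + 2.1970i, |z|^2 = 6.3917
Escaped at iteration 3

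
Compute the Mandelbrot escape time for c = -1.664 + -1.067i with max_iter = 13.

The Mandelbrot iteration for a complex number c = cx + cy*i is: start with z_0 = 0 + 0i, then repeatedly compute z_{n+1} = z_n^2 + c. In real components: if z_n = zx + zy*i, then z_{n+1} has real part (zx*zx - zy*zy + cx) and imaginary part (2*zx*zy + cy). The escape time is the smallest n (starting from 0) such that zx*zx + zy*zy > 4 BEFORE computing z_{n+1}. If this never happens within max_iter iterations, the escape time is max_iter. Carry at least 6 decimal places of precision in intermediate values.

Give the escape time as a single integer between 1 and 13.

Answer: 2

Derivation:
z_0 = 0 + 0i, c = -1.6640 + -1.0670i
Iter 1: z = -1.6640 + -1.0670i, |z|^2 = 3.9074
Iter 2: z = -0.0336 + 2.4840i, |z|^2 = 6.1713
Escaped at iteration 2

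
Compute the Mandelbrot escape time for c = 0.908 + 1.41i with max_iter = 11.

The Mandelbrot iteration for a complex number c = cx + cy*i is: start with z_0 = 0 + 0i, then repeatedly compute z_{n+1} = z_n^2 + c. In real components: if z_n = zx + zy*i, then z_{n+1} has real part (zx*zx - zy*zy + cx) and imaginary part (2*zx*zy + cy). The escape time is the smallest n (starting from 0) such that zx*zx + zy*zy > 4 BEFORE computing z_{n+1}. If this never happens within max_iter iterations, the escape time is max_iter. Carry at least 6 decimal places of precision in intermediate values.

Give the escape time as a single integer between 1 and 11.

Answer: 2

Derivation:
z_0 = 0 + 0i, c = 0.9080 + 1.4100i
Iter 1: z = 0.9080 + 1.4100i, |z|^2 = 2.8126
Iter 2: z = -0.2556 + 3.9706i, |z|^2 = 15.8307
Escaped at iteration 2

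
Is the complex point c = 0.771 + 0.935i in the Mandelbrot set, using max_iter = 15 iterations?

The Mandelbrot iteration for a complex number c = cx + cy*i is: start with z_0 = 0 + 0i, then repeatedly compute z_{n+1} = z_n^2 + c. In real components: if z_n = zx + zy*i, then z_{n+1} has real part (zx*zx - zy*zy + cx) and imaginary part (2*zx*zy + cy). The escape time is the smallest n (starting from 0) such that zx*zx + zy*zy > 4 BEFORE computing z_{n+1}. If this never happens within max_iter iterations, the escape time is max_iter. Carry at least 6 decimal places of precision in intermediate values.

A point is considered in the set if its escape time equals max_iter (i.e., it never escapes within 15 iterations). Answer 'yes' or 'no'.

z_0 = 0 + 0i, c = 0.7710 + 0.9350i
Iter 1: z = 0.7710 + 0.9350i, |z|^2 = 1.4687
Iter 2: z = 0.4912 + 2.3768i, |z|^2 = 5.8903
Escaped at iteration 2

Answer: no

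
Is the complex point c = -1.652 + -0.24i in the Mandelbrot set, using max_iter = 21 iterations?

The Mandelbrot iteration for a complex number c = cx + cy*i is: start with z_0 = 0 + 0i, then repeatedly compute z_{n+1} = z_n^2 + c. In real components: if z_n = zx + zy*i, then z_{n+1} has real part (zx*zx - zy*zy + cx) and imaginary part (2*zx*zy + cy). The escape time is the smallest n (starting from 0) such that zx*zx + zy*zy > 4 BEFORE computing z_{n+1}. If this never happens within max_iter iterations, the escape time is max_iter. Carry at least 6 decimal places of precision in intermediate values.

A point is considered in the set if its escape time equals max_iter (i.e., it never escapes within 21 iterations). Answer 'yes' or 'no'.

Answer: no

Derivation:
z_0 = 0 + 0i, c = -1.6520 + -0.2400i
Iter 1: z = -1.6520 + -0.2400i, |z|^2 = 2.7867
Iter 2: z = 1.0195 + 0.5530i, |z|^2 = 1.3452
Iter 3: z = -0.9184 + 0.8875i, |z|^2 = 1.6311
Iter 4: z = -1.5962 + -1.8701i, |z|^2 = 6.0452
Escaped at iteration 4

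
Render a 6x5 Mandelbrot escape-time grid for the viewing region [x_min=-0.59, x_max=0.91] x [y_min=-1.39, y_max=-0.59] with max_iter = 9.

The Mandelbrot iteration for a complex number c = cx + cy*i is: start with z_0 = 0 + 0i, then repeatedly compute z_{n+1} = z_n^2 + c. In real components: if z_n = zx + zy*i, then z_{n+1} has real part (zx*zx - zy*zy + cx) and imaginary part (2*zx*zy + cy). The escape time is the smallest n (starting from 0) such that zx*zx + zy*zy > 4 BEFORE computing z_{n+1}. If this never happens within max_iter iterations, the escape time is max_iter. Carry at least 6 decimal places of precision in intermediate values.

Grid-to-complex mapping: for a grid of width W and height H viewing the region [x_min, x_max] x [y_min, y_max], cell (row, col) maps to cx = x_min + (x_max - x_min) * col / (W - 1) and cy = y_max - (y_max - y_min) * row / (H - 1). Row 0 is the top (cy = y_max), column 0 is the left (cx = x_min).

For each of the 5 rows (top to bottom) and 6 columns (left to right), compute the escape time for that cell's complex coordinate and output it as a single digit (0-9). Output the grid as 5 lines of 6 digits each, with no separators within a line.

(row=0, col=0): c = -0.5900 + -0.5900i → escape time 9
(row=0, col=1): c = -0.2900 + -0.5900i → escape time 9
(row=0, col=2): c = 0.0100 + -0.5900i → escape time 9
(row=0, col=3): c = 0.3100 + -0.5900i → escape time 9
(row=0, col=4): c = 0.6100 + -0.5900i → escape time 3
(row=0, col=5): c = 0.9100 + -0.5900i → escape time 2
(row=1, col=0): c = -0.5900 + -0.7900i → escape time 5
(row=1, col=1): c = -0.2900 + -0.7900i → escape time 9
(row=1, col=2): c = 0.0100 + -0.7900i → escape time 9
(row=1, col=3): c = 0.3100 + -0.7900i → escape time 5
(row=1, col=4): c = 0.6100 + -0.7900i → escape time 3
(row=1, col=5): c = 0.9100 + -0.7900i → escape time 2
(row=2, col=0): c = -0.5900 + -0.9900i → escape time 4
(row=2, col=1): c = -0.2900 + -0.9900i → escape time 5
(row=2, col=2): c = 0.0100 + -0.9900i → escape time 6
(row=2, col=3): c = 0.3100 + -0.9900i → escape time 3
(row=2, col=4): c = 0.6100 + -0.9900i → escape time 2
(row=2, col=5): c = 0.9100 + -0.9900i → escape time 2
(row=3, col=0): c = -0.5900 + -1.1900i → escape time 3
(row=3, col=1): c = -0.2900 + -1.1900i → escape time 3
(row=3, col=2): c = 0.0100 + -1.1900i → escape time 3
(row=3, col=3): c = 0.3100 + -1.1900i → escape time 2
(row=3, col=4): c = 0.6100 + -1.1900i → escape time 2
(row=3, col=5): c = 0.9100 + -1.1900i → escape time 2
(row=4, col=0): c = -0.5900 + -1.3900i → escape time 2
(row=4, col=1): c = -0.2900 + -1.3900i → escape time 2
(row=4, col=2): c = 0.0100 + -1.3900i → escape time 2
(row=4, col=3): c = 0.3100 + -1.3900i → escape time 2
(row=4, col=4): c = 0.6100 + -1.3900i → escape time 2
(row=4, col=5): c = 0.9100 + -1.3900i → escape time 2

Answer: 999932
599532
456322
333222
222222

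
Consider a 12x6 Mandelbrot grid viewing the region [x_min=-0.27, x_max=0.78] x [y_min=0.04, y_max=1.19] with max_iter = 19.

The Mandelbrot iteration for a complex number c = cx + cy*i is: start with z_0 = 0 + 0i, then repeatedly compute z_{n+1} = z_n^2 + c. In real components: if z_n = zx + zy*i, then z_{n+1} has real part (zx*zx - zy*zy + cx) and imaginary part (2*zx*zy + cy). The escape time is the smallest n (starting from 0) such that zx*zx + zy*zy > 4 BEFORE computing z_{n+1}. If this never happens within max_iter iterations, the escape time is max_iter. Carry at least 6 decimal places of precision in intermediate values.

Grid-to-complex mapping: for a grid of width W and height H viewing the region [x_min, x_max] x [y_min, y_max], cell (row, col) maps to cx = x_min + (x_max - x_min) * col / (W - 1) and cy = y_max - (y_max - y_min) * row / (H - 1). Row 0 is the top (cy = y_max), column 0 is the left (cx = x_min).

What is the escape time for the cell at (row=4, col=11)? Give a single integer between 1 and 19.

z_0 = 0 + 0i, c = 0.7800 + 0.2700i
Iter 1: z = 0.7800 + 0.2700i, |z|^2 = 0.6813
Iter 2: z = 1.3155 + 0.6912i, |z|^2 = 2.2083
Iter 3: z = 2.0328 + 2.0885i, |z|^2 = 8.4942
Escaped at iteration 3

Answer: 3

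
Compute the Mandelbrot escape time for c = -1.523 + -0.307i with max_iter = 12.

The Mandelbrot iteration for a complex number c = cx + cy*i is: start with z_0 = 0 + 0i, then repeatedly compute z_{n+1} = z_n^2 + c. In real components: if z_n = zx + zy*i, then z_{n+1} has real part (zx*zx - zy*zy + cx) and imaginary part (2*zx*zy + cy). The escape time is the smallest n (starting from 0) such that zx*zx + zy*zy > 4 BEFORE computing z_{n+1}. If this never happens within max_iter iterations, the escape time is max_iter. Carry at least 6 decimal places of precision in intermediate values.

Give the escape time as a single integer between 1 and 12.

Answer: 5

Derivation:
z_0 = 0 + 0i, c = -1.5230 + -0.3070i
Iter 1: z = -1.5230 + -0.3070i, |z|^2 = 2.4138
Iter 2: z = 0.7023 + 0.6281i, |z|^2 = 0.8877
Iter 3: z = -1.4243 + 0.5752i, |z|^2 = 2.3596
Iter 4: z = 0.1748 + -1.9457i, |z|^2 = 3.8162
Iter 5: z = -5.2780 + -0.9874i, |z|^2 = 28.8325
Escaped at iteration 5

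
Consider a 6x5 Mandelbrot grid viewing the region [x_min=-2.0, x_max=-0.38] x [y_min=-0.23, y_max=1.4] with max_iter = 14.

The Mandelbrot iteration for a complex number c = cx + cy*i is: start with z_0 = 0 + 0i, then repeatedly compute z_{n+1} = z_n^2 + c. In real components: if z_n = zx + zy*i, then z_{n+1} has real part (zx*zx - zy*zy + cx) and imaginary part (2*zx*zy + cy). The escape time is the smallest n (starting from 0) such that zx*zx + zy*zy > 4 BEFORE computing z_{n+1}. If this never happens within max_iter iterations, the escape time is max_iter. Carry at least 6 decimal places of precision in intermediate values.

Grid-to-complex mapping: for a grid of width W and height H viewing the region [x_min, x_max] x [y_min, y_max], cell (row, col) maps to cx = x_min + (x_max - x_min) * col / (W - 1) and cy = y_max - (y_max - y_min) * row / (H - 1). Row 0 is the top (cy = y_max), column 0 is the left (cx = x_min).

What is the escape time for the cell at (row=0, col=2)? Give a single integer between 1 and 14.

z_0 = 0 + 0i, c = -1.3520 + 1.4000i
Iter 1: z = -1.3520 + 1.4000i, |z|^2 = 3.7879
Iter 2: z = -1.4841 + -2.3856i, |z|^2 = 7.8936
Escaped at iteration 2

Answer: 2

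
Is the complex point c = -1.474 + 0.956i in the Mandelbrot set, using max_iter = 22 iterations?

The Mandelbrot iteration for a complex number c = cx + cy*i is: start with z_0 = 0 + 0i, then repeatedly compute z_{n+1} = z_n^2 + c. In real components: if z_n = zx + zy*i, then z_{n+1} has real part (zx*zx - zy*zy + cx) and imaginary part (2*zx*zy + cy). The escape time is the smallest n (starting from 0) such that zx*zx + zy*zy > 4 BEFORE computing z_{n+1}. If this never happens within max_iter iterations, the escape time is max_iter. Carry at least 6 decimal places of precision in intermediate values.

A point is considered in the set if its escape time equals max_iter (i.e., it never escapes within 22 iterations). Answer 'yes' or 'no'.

z_0 = 0 + 0i, c = -1.4740 + 0.9560i
Iter 1: z = -1.4740 + 0.9560i, |z|^2 = 3.0866
Iter 2: z = -0.2153 + -1.8623i, |z|^2 = 3.5145
Iter 3: z = -4.8958 + 1.7578i, |z|^2 = 27.0584
Escaped at iteration 3

Answer: no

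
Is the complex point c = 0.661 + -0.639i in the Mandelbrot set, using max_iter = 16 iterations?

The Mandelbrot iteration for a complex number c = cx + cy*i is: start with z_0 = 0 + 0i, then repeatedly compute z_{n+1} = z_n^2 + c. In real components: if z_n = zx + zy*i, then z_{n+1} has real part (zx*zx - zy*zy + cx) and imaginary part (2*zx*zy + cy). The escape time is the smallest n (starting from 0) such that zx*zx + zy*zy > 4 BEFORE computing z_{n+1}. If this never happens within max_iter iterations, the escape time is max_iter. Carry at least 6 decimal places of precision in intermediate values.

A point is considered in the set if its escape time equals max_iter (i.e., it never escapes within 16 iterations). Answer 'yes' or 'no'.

Answer: no

Derivation:
z_0 = 0 + 0i, c = 0.6610 + -0.6390i
Iter 1: z = 0.6610 + -0.6390i, |z|^2 = 0.8452
Iter 2: z = 0.6896 + -1.4838i, |z|^2 = 2.6771
Iter 3: z = -1.0650 + -2.6854i, |z|^2 = 8.3456
Escaped at iteration 3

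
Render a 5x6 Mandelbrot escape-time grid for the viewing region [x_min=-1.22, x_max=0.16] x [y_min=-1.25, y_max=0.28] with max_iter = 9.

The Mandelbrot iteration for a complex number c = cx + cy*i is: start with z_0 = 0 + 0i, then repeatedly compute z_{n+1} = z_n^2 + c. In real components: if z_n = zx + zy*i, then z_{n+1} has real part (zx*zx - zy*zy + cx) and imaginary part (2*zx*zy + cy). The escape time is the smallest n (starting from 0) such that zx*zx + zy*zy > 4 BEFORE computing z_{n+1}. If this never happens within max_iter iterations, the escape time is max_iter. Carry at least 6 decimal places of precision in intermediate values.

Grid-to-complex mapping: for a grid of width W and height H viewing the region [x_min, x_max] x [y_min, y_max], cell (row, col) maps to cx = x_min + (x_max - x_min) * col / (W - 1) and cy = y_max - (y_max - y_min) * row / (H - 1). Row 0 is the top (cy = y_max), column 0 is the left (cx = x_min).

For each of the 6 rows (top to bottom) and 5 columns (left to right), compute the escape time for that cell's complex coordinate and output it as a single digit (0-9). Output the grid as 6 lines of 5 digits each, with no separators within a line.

Answer: 99999
99999
98999
35999
33484
23332

Derivation:
(row=0, col=0): c = -1.2200 + 0.2800i → escape time 9
(row=0, col=1): c = -0.8750 + 0.2800i → escape time 9
(row=0, col=2): c = -0.5300 + 0.2800i → escape time 9
(row=0, col=3): c = -0.1850 + 0.2800i → escape time 9
(row=0, col=4): c = 0.1600 + 0.2800i → escape time 9
(row=1, col=0): c = -1.2200 + -0.0260i → escape time 9
(row=1, col=1): c = -0.8750 + -0.0260i → escape time 9
(row=1, col=2): c = -0.5300 + -0.0260i → escape time 9
(row=1, col=3): c = -0.1850 + -0.0260i → escape time 9
(row=1, col=4): c = 0.1600 + -0.0260i → escape time 9
(row=2, col=0): c = -1.2200 + -0.3320i → escape time 9
(row=2, col=1): c = -0.8750 + -0.3320i → escape time 8
(row=2, col=2): c = -0.5300 + -0.3320i → escape time 9
(row=2, col=3): c = -0.1850 + -0.3320i → escape time 9
(row=2, col=4): c = 0.1600 + -0.3320i → escape time 9
(row=3, col=0): c = -1.2200 + -0.6380i → escape time 3
(row=3, col=1): c = -0.8750 + -0.6380i → escape time 5
(row=3, col=2): c = -0.5300 + -0.6380i → escape time 9
(row=3, col=3): c = -0.1850 + -0.6380i → escape time 9
(row=3, col=4): c = 0.1600 + -0.6380i → escape time 9
(row=4, col=0): c = -1.2200 + -0.9440i → escape time 3
(row=4, col=1): c = -0.8750 + -0.9440i → escape time 3
(row=4, col=2): c = -0.5300 + -0.9440i → escape time 4
(row=4, col=3): c = -0.1850 + -0.9440i → escape time 8
(row=4, col=4): c = 0.1600 + -0.9440i → escape time 4
(row=5, col=0): c = -1.2200 + -1.2500i → escape time 2
(row=5, col=1): c = -0.8750 + -1.2500i → escape time 3
(row=5, col=2): c = -0.5300 + -1.2500i → escape time 3
(row=5, col=3): c = -0.1850 + -1.2500i → escape time 3
(row=5, col=4): c = 0.1600 + -1.2500i → escape time 2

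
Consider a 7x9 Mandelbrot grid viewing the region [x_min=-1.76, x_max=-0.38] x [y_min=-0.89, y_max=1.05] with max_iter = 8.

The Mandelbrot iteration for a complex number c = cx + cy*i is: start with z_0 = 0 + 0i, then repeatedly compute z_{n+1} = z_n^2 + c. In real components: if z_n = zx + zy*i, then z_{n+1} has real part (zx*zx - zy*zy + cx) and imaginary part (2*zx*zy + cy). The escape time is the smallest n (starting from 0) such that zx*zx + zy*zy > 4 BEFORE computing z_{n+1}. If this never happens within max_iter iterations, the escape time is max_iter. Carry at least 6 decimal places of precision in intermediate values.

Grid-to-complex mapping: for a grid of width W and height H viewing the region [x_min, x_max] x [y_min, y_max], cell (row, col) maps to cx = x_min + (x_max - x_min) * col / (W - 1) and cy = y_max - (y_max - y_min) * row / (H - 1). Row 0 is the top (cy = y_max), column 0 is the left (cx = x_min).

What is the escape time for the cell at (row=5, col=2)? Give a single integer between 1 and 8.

z_0 = 0 + 0i, c = -1.3000 + -0.1625i
Iter 1: z = -1.3000 + -0.1625i, |z|^2 = 1.7164
Iter 2: z = 0.3636 + 0.2600i, |z|^2 = 0.1998
Iter 3: z = -1.2354 + 0.0266i, |z|^2 = 1.5269
Iter 4: z = 0.2255 + -0.2281i, |z|^2 = 0.1029
Iter 5: z = -1.3012 + -0.2654i, |z|^2 = 1.7636
Iter 6: z = 0.3227 + 0.5282i, |z|^2 = 0.3831
Iter 7: z = -1.4748 + 0.1784i, |z|^2 = 2.2070

Answer: 8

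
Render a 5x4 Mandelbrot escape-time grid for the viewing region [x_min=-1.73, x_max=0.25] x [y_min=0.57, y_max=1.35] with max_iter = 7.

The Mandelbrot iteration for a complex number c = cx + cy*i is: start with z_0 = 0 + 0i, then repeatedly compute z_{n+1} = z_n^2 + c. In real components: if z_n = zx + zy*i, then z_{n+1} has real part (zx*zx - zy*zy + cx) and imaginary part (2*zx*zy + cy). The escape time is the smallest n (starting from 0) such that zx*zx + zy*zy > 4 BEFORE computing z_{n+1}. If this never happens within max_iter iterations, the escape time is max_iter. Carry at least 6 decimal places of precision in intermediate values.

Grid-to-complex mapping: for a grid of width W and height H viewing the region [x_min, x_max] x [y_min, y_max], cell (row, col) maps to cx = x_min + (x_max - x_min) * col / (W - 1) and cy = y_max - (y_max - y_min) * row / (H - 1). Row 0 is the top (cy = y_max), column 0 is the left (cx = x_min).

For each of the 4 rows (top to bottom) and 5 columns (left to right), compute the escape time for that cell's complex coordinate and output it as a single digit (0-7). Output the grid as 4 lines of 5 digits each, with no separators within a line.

Answer: 12222
13363
23475
33677

Derivation:
(row=0, col=0): c = -1.7300 + 1.3500i → escape time 1
(row=0, col=1): c = -1.2350 + 1.3500i → escape time 2
(row=0, col=2): c = -0.7400 + 1.3500i → escape time 2
(row=0, col=3): c = -0.2450 + 1.3500i → escape time 2
(row=0, col=4): c = 0.2500 + 1.3500i → escape time 2
(row=1, col=0): c = -1.7300 + 1.0900i → escape time 1
(row=1, col=1): c = -1.2350 + 1.0900i → escape time 3
(row=1, col=2): c = -0.7400 + 1.0900i → escape time 3
(row=1, col=3): c = -0.2450 + 1.0900i → escape time 6
(row=1, col=4): c = 0.2500 + 1.0900i → escape time 3
(row=2, col=0): c = -1.7300 + 0.8300i → escape time 2
(row=2, col=1): c = -1.2350 + 0.8300i → escape time 3
(row=2, col=2): c = -0.7400 + 0.8300i → escape time 4
(row=2, col=3): c = -0.2450 + 0.8300i → escape time 7
(row=2, col=4): c = 0.2500 + 0.8300i → escape time 5
(row=3, col=0): c = -1.7300 + 0.5700i → escape time 3
(row=3, col=1): c = -1.2350 + 0.5700i → escape time 3
(row=3, col=2): c = -0.7400 + 0.5700i → escape time 6
(row=3, col=3): c = -0.2450 + 0.5700i → escape time 7
(row=3, col=4): c = 0.2500 + 0.5700i → escape time 7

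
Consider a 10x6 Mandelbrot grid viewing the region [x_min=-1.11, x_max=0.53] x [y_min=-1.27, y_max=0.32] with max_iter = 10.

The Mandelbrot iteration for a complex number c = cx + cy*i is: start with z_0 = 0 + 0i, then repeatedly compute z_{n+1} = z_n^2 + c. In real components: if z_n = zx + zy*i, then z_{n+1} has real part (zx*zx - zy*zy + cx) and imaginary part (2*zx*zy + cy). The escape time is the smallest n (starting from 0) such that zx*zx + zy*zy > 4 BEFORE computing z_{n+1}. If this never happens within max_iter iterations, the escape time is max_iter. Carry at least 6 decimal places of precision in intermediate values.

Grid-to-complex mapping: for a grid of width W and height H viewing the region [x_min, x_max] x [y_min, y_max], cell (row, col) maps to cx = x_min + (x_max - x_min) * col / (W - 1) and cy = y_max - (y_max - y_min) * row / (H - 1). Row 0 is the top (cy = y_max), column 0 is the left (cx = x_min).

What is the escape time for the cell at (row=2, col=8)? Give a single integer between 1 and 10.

z_0 = 0 + 0i, c = 0.3478 + -0.3160i
Iter 1: z = 0.3478 + -0.3160i, |z|^2 = 0.2208
Iter 2: z = 0.3689 + -0.5358i, |z|^2 = 0.4231
Iter 3: z = 0.1968 + -0.7113i, |z|^2 = 0.5446
Iter 4: z = -0.1194 + -0.5959i, |z|^2 = 0.3694
Iter 5: z = 0.0069 + -0.1737i, |z|^2 = 0.0302
Iter 6: z = 0.3177 + -0.3184i, |z|^2 = 0.2023
Iter 7: z = 0.3473 + -0.5183i, |z|^2 = 0.3892
Iter 8: z = 0.1998 + -0.6760i, |z|^2 = 0.4969
Iter 9: z = -0.0693 + -0.5861i, |z|^2 = 0.3483

Answer: 10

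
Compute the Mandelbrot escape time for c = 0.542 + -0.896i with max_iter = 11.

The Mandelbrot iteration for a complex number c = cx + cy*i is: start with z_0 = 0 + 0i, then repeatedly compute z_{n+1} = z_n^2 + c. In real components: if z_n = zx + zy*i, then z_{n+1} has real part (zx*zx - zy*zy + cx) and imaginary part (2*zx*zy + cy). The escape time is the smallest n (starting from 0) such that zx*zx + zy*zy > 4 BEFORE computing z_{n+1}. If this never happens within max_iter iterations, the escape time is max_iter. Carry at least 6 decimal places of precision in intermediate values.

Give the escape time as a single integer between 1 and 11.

z_0 = 0 + 0i, c = 0.5420 + -0.8960i
Iter 1: z = 0.5420 + -0.8960i, |z|^2 = 1.0966
Iter 2: z = 0.0329 + -1.8673i, |z|^2 = 3.4878
Iter 3: z = -2.9436 + -1.0190i, |z|^2 = 9.7032
Escaped at iteration 3

Answer: 3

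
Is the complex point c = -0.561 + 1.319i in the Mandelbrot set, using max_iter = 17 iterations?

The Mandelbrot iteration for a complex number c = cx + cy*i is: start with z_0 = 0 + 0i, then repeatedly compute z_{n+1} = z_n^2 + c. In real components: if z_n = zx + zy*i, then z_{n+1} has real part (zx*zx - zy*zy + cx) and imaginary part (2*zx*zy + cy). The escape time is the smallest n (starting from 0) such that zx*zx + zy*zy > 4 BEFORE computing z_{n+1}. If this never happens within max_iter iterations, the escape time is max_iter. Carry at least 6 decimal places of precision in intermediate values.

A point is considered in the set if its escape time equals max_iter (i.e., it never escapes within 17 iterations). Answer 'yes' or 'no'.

z_0 = 0 + 0i, c = -0.5610 + 1.3190i
Iter 1: z = -0.5610 + 1.3190i, |z|^2 = 2.0545
Iter 2: z = -1.9860 + -0.1609i, |z|^2 = 3.9702
Iter 3: z = 3.3575 + 1.9582i, |z|^2 = 15.1070
Escaped at iteration 3

Answer: no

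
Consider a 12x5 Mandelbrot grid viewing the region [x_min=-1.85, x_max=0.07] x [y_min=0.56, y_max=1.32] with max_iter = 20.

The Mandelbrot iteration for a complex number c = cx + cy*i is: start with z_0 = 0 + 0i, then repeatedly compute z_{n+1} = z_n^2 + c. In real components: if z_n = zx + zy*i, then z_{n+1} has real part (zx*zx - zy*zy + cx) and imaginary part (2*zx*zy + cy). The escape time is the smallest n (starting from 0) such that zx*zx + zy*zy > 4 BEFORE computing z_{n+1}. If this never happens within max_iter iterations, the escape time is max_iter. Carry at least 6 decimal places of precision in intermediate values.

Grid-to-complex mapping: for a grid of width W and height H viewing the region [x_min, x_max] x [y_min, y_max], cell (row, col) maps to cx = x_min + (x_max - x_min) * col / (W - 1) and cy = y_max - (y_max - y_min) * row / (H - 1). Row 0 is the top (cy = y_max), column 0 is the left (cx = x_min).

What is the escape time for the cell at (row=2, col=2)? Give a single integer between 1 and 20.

z_0 = 0 + 0i, c = -1.5009 + 0.9400i
Iter 1: z = -1.5009 + 0.9400i, |z|^2 = 3.1363
Iter 2: z = -0.1318 + -1.8817i, |z|^2 = 3.5582
Iter 3: z = -5.0244 + 1.4359i, |z|^2 = 27.3063
Escaped at iteration 3

Answer: 3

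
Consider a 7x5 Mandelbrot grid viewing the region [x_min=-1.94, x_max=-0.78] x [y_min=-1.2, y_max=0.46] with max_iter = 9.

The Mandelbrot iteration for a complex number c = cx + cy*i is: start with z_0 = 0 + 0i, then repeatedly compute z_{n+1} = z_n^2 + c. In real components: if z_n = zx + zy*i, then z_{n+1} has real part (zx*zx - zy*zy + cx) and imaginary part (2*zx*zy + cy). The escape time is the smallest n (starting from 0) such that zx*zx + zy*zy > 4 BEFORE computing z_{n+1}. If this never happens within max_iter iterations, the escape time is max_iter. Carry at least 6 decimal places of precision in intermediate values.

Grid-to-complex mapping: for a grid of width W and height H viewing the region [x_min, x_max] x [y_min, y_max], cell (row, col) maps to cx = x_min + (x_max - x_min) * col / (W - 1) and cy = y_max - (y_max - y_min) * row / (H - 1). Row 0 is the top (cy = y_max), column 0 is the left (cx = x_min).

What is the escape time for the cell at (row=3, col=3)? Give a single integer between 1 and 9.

z_0 = 0 + 0i, c = -1.3600 + -0.7850i
Iter 1: z = -1.3600 + -0.7850i, |z|^2 = 2.4658
Iter 2: z = -0.1266 + 1.3502i, |z|^2 = 1.8391
Iter 3: z = -3.1670 + -1.1269i, |z|^2 = 11.2999
Escaped at iteration 3

Answer: 3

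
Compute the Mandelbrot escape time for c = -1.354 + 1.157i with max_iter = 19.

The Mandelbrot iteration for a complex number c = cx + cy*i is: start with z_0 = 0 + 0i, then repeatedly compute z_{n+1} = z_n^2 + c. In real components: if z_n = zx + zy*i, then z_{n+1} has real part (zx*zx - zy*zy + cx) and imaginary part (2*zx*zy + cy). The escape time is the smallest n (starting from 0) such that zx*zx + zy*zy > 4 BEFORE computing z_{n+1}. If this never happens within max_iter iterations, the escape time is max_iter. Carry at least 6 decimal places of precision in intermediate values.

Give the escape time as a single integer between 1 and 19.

Answer: 2

Derivation:
z_0 = 0 + 0i, c = -1.3540 + 1.1570i
Iter 1: z = -1.3540 + 1.1570i, |z|^2 = 3.1720
Iter 2: z = -0.8593 + -1.9762i, |z|^2 = 4.6436
Escaped at iteration 2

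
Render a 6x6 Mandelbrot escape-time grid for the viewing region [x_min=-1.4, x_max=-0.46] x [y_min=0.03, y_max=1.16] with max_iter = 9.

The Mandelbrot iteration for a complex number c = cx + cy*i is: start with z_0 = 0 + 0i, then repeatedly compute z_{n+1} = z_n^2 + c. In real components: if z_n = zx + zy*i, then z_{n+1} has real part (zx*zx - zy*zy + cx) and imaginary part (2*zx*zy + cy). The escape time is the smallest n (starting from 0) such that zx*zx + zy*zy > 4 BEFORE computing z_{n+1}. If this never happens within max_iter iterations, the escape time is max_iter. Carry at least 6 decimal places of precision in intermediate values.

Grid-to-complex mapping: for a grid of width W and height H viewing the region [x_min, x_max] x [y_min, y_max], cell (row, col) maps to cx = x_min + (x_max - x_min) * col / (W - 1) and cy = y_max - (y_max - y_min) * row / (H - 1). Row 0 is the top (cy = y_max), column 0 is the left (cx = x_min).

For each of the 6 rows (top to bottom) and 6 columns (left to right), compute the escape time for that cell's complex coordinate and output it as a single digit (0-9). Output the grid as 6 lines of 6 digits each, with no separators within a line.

Answer: 233333
333344
334457
355699
599999
999999

Derivation:
(row=0, col=0): c = -1.4000 + 1.1600i → escape time 2
(row=0, col=1): c = -1.2120 + 1.1600i → escape time 3
(row=0, col=2): c = -1.0240 + 1.1600i → escape time 3
(row=0, col=3): c = -0.8360 + 1.1600i → escape time 3
(row=0, col=4): c = -0.6480 + 1.1600i → escape time 3
(row=0, col=5): c = -0.4600 + 1.1600i → escape time 3
(row=1, col=0): c = -1.4000 + 0.9340i → escape time 3
(row=1, col=1): c = -1.2120 + 0.9340i → escape time 3
(row=1, col=2): c = -1.0240 + 0.9340i → escape time 3
(row=1, col=3): c = -0.8360 + 0.9340i → escape time 3
(row=1, col=4): c = -0.6480 + 0.9340i → escape time 4
(row=1, col=5): c = -0.4600 + 0.9340i → escape time 4
(row=2, col=0): c = -1.4000 + 0.7080i → escape time 3
(row=2, col=1): c = -1.2120 + 0.7080i → escape time 3
(row=2, col=2): c = -1.0240 + 0.7080i → escape time 4
(row=2, col=3): c = -0.8360 + 0.7080i → escape time 4
(row=2, col=4): c = -0.6480 + 0.7080i → escape time 5
(row=2, col=5): c = -0.4600 + 0.7080i → escape time 7
(row=3, col=0): c = -1.4000 + 0.4820i → escape time 3
(row=3, col=1): c = -1.2120 + 0.4820i → escape time 5
(row=3, col=2): c = -1.0240 + 0.4820i → escape time 5
(row=3, col=3): c = -0.8360 + 0.4820i → escape time 6
(row=3, col=4): c = -0.6480 + 0.4820i → escape time 9
(row=3, col=5): c = -0.4600 + 0.4820i → escape time 9
(row=4, col=0): c = -1.4000 + 0.2560i → escape time 5
(row=4, col=1): c = -1.2120 + 0.2560i → escape time 9
(row=4, col=2): c = -1.0240 + 0.2560i → escape time 9
(row=4, col=3): c = -0.8360 + 0.2560i → escape time 9
(row=4, col=4): c = -0.6480 + 0.2560i → escape time 9
(row=4, col=5): c = -0.4600 + 0.2560i → escape time 9
(row=5, col=0): c = -1.4000 + 0.0300i → escape time 9
(row=5, col=1): c = -1.2120 + 0.0300i → escape time 9
(row=5, col=2): c = -1.0240 + 0.0300i → escape time 9
(row=5, col=3): c = -0.8360 + 0.0300i → escape time 9
(row=5, col=4): c = -0.6480 + 0.0300i → escape time 9
(row=5, col=5): c = -0.4600 + 0.0300i → escape time 9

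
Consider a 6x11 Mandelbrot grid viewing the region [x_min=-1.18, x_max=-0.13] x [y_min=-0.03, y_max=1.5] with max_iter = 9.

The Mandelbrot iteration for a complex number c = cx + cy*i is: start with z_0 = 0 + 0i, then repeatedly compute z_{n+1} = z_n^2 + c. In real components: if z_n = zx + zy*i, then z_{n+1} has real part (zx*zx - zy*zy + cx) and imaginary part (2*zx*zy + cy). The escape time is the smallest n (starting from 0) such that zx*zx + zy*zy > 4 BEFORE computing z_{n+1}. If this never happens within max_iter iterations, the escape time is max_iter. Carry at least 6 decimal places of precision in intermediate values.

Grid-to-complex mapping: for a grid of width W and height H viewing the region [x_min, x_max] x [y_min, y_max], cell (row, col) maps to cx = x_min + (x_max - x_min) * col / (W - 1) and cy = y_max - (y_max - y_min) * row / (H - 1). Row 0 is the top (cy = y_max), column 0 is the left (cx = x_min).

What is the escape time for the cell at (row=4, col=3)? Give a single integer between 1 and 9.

Answer: 4

Derivation:
z_0 = 0 + 0i, c = -0.5500 + 0.8880i
Iter 1: z = -0.5500 + 0.8880i, |z|^2 = 1.0910
Iter 2: z = -1.0360 + -0.0888i, |z|^2 = 1.0813
Iter 3: z = 0.5155 + 1.0720i, |z|^2 = 1.4149
Iter 4: z = -1.4334 + 1.9932i, |z|^2 = 6.0278
Escaped at iteration 4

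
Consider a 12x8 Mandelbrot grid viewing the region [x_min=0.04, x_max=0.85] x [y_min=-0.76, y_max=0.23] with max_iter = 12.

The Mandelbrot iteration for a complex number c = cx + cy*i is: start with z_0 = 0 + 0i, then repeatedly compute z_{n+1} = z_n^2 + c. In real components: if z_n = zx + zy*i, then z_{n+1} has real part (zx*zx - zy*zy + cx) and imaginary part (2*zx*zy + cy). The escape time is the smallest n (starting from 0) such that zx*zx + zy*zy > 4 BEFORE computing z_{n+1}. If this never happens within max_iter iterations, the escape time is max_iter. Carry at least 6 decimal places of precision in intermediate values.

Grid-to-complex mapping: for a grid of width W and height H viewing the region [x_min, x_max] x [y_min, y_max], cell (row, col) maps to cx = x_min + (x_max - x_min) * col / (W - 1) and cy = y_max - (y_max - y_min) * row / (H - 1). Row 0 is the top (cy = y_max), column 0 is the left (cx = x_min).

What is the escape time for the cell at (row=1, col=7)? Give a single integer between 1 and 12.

Answer: 4

Derivation:
z_0 = 0 + 0i, c = 0.5555 + 0.0886i
Iter 1: z = 0.5555 + 0.0886i, |z|^2 = 0.3164
Iter 2: z = 0.8561 + 0.1870i, |z|^2 = 0.7679
Iter 3: z = 1.2535 + 0.4087i, |z|^2 = 1.7382
Iter 4: z = 1.9596 + 1.1132i, |z|^2 = 5.0792
Escaped at iteration 4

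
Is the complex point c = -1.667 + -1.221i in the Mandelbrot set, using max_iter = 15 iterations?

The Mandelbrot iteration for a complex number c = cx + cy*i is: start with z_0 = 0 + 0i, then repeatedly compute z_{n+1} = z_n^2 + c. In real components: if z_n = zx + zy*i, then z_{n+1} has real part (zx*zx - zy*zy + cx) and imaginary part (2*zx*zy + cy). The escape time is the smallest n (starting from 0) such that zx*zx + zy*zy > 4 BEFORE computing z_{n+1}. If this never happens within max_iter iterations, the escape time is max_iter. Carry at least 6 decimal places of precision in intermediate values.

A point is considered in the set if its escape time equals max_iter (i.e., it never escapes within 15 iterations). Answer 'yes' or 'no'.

Answer: no

Derivation:
z_0 = 0 + 0i, c = -1.6670 + -1.2210i
Iter 1: z = -1.6670 + -1.2210i, |z|^2 = 4.2697
Escaped at iteration 1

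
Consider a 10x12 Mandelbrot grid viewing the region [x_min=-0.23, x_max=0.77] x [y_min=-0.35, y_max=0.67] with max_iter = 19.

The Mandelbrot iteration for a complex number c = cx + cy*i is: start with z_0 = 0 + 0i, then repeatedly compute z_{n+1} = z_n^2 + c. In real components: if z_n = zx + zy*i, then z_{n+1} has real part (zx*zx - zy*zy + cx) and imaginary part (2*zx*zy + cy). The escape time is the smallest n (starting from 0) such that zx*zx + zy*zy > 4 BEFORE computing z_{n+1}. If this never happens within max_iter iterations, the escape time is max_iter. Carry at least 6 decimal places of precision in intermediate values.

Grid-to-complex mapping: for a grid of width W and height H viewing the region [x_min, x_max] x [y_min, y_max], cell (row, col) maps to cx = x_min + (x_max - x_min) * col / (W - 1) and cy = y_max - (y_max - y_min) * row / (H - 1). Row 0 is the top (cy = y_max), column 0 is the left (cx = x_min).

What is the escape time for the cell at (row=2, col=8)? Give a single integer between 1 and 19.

z_0 = 0 + 0i, c = 0.6589 + 0.4845i
Iter 1: z = 0.6589 + 0.4845i, |z|^2 = 0.6689
Iter 2: z = 0.8582 + 1.1231i, |z|^2 = 1.9979
Iter 3: z = 0.1342 + 2.4123i, |z|^2 = 5.8370
Escaped at iteration 3

Answer: 3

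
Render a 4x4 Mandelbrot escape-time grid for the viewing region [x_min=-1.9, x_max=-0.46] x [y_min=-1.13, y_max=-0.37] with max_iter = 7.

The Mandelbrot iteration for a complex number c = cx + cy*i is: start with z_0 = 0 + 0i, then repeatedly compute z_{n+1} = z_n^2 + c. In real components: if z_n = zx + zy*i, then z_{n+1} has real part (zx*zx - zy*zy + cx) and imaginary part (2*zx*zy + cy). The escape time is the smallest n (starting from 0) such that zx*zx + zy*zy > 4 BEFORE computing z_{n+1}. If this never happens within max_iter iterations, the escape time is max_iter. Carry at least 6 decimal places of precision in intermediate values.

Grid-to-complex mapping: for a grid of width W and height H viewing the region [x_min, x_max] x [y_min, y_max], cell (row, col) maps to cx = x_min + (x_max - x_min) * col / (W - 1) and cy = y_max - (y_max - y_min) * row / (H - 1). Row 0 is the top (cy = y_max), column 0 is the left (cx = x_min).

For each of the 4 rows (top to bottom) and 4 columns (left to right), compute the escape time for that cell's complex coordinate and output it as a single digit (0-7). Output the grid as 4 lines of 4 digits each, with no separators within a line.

(row=0, col=0): c = -1.9000 + -0.3700i → escape time 3
(row=0, col=1): c = -1.4200 + -0.3700i → escape time 5
(row=0, col=2): c = -0.9400 + -0.3700i → escape time 7
(row=0, col=3): c = -0.4600 + -0.3700i → escape time 7
(row=1, col=0): c = -1.9000 + -0.6233i → escape time 2
(row=1, col=1): c = -1.4200 + -0.6233i → escape time 3
(row=1, col=2): c = -0.9400 + -0.6233i → escape time 4
(row=1, col=3): c = -0.4600 + -0.6233i → escape time 7
(row=2, col=0): c = -1.9000 + -0.8767i → escape time 1
(row=2, col=1): c = -1.4200 + -0.8767i → escape time 3
(row=2, col=2): c = -0.9400 + -0.8767i → escape time 3
(row=2, col=3): c = -0.4600 + -0.8767i → escape time 5
(row=3, col=0): c = -1.9000 + -1.1300i → escape time 1
(row=3, col=1): c = -1.4200 + -1.1300i → escape time 2
(row=3, col=2): c = -0.9400 + -1.1300i → escape time 3
(row=3, col=3): c = -0.4600 + -1.1300i → escape time 3

Answer: 3577
2347
1335
1233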